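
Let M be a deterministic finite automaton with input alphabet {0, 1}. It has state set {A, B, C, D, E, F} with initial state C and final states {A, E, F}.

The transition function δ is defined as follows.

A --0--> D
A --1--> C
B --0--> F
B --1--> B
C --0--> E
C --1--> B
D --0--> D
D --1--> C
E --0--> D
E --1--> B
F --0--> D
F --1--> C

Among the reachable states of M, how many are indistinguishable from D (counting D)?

1

First remove the unreachable states {A}; 5 states remain.
P0 = {E,F} | {B,C,D}.
On input 0, block {B,C,D} splits into {B,C} and {D}.
Stable partition: {E,F} | {B,C} | {D} — 3 equivalence classes.
The equivalence class containing D is {D}, of size 1.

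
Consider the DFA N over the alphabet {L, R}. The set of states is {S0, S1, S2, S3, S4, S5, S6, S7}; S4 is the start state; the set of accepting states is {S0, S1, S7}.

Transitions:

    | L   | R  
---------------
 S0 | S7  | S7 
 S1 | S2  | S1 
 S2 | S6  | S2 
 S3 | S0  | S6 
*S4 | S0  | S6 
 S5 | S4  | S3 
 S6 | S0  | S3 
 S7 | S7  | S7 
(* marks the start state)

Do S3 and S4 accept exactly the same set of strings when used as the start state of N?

Reachable states from the start: {S0,S3,S4,S6,S7}. Unreachable: {S1,S2,S5} — drop them.
Initial partition by acceptance: {S0,S7} | {S3,S4,S6}.
No further refinement is possible. Final partition (2 blocks): {S0,S7} | {S3,S4,S6}.
S3 and S4 lie in the same block of the stable partition, so they are equivalent — no string distinguishes them.

Yes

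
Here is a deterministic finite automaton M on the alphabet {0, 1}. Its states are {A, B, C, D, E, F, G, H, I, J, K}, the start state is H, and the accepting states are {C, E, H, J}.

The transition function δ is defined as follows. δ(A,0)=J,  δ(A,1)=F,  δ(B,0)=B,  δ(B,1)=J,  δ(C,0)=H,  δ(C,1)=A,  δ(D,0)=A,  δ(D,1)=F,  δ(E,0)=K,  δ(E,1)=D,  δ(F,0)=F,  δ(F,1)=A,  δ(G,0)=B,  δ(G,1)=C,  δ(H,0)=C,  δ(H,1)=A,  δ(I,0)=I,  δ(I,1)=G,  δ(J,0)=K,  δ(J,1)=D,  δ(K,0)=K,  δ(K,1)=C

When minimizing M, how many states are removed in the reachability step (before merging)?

4

No path from H leads to B, E, G, I; the other 7 states are all reachable.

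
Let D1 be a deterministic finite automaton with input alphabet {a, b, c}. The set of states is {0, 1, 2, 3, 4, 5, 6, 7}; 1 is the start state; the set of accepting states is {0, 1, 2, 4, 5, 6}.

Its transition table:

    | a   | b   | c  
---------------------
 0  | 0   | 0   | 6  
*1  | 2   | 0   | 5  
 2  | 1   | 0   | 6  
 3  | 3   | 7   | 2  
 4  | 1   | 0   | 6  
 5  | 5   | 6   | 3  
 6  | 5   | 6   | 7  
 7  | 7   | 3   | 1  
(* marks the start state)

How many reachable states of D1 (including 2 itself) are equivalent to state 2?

States {4} cannot be reached from the start state, so discard them.
Initial partition by acceptance: {0,1,2,5,6} | {3,7}.
On input c, block {0,1,2,5,6} splits into {0,1,2} and {5,6}.
The partition is now stable with 3 blocks: {0,1,2} | {3,7} | {5,6}.
State 2 belongs to the block {0,1,2}, which has 3 states.

3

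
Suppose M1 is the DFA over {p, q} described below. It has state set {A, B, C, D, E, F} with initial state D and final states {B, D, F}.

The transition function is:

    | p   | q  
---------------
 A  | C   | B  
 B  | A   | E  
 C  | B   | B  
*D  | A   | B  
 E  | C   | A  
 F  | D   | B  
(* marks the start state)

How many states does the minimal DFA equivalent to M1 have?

5

First remove the unreachable states {F}; 5 states remain.
Initial partition by acceptance: {B,D} | {A,C,E}.
On input q, block {B,D} splits into {B} and {D}.
Refine {A,C,E} on symbol p: members go to different blocks, giving {A,E} and {C}.
On input q, block {A,E} splits into {A} and {E}.
No further refinement is possible. Final partition (5 blocks): {B} | {A} | {D} | {C} | {E}.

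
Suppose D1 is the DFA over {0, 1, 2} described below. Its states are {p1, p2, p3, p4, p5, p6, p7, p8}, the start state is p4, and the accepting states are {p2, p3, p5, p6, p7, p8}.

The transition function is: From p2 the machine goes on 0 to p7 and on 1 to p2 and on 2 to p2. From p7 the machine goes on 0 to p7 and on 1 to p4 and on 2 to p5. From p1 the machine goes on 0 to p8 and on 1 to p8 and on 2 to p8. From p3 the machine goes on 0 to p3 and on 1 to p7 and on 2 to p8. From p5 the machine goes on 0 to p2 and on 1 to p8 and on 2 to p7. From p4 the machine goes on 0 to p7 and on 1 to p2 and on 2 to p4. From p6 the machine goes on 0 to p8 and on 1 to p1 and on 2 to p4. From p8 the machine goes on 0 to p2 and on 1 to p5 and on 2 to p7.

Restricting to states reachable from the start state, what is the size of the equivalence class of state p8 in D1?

Reachable states from the start: {p2,p4,p5,p7,p8}. Unreachable: {p1,p3,p6} — drop them.
P0 = {p2,p5,p7,p8} | {p4}.
Split {p2,p5,p7,p8} by δ(·,1) → {p2,p5,p8} and {p7}.
Split {p2,p5,p8} by δ(·,0) → {p5,p8} and {p2}.
The partition is now stable with 4 blocks: {p5,p8} | {p4} | {p7} | {p2}.
State p8 belongs to the block {p5,p8}, which has 2 states.

2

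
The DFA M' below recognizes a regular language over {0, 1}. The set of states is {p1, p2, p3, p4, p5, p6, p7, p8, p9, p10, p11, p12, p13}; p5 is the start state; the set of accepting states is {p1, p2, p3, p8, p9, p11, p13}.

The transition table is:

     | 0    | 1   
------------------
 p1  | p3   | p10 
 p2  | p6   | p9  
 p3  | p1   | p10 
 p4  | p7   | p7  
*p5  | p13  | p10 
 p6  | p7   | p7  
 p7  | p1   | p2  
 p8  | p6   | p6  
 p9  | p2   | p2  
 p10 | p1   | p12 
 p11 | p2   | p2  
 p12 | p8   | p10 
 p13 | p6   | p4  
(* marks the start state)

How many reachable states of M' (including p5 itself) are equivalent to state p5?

First remove the unreachable states {p11}; 12 states remain.
P0 = {p1,p2,p3,p8,p9,p13} | {p4,p5,p6,p7,p10,p12}.
Split {p1,p2,p3,p8,p9,p13} by δ(·,0) → {p1,p3,p9} and {p2,p8,p13}.
Split {p1,p3,p9} by δ(·,0) → {p1,p3} and {p9}.
Split {p4,p5,p6,p7,p10,p12} by δ(·,0) → {p4,p6} and {p5,p12} and {p7,p10}.
On input 1, block {p2,p8,p13} splits into {p8,p13} and {p2}.
On input 1, block {p7,p10} splits into {p7} and {p10}.
No further refinement is possible. Final partition (8 blocks): {p1,p3} | {p4,p6} | {p8,p13} | {p9} | {p5,p12} | {p7} | {p2} | {p10}.
The equivalence class containing p5 is {p5,p12}, of size 2.

2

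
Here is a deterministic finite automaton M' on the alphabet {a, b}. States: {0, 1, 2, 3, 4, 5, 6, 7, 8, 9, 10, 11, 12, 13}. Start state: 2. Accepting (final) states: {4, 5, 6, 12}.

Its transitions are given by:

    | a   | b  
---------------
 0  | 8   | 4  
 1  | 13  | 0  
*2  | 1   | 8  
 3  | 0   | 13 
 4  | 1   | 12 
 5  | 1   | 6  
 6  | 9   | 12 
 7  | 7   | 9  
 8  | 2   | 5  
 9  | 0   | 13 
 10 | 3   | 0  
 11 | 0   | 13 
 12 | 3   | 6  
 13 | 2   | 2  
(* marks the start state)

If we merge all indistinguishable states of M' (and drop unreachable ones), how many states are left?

Reachable states from the start: {0,1,2,3,4,5,6,8,9,12,13}. Unreachable: {7,10,11} — drop them.
Start with accepting vs non-accepting: {4,5,6,12} | {0,1,2,3,8,9,13}.
Refine {0,1,2,3,8,9,13} on symbol b: members go to different blocks, giving {1,2,3,9,13} and {0,8}.
Refine {1,2,3,9,13} on symbol a: members go to different blocks, giving {1,2,13} and {3,9}.
On input a, block {4,5,6,12} splits into {4,5} and {6,12}.
Refine {1,2,13} on symbol b: members go to different blocks, giving {1,2} and {13}.
Split {1,2} by δ(·,a) → {1} and {2}.
Split {0,8} by δ(·,a) → {0} and {8}.
No further refinement is possible. Final partition (8 blocks): {4,5} | {1} | {0} | {3,9} | {6,12} | {13} | {2} | {8}.

8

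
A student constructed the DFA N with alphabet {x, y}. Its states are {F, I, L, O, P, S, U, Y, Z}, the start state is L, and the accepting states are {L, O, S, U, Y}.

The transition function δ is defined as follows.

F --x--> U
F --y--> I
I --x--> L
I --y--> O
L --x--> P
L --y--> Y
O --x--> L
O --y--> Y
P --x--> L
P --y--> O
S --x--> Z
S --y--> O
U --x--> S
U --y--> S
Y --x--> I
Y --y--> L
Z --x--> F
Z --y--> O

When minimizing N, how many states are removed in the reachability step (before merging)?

4

Starting at L and following transitions, the reachable set is {I, L, O, P, Y}. That leaves F, S, U, Z unreachable — 4 in total.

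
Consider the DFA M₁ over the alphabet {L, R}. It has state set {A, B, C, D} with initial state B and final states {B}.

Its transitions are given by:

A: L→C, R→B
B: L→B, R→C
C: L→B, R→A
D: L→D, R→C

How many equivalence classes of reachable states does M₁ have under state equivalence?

3

Reachable states from the start: {A,B,C}. Unreachable: {D} — drop them.
Initial partition by acceptance: {B} | {A,C}.
Split {A,C} by δ(·,L) → {A} and {C}.
Stable partition: {B} | {A} | {C} — 3 equivalence classes.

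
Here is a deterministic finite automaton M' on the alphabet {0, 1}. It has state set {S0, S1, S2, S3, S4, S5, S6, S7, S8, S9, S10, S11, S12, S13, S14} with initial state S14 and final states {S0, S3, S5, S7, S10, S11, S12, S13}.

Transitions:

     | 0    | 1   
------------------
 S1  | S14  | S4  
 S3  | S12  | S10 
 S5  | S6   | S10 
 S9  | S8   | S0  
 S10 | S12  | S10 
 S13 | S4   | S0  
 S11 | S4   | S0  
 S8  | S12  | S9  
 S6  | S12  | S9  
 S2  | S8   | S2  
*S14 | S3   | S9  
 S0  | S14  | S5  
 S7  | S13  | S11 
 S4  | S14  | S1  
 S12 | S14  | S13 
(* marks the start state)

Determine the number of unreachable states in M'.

3

BFS from S14 reaches {S0, S1, S3, S4, S5, S6, S8, S9, S10, S12, S13, S14}; the 3 state(s) S2, S7, S11 are never visited.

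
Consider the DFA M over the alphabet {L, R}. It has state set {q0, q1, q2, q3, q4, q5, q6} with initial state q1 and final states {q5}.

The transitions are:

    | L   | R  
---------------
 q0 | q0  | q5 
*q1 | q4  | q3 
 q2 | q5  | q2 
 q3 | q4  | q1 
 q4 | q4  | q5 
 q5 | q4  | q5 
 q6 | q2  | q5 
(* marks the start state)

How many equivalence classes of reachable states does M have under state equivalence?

First remove the unreachable states {q0,q2,q6}; 4 states remain.
Initial partition by acceptance: {q5} | {q1,q3,q4}.
On input R, block {q1,q3,q4} splits into {q1,q3} and {q4}.
No further refinement is possible. Final partition (3 blocks): {q5} | {q1,q3} | {q4}.

3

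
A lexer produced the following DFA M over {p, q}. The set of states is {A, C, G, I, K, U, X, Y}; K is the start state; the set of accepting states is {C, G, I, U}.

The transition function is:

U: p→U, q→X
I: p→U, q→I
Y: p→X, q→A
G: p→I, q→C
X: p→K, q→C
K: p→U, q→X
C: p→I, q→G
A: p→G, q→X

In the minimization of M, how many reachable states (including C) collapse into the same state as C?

First remove the unreachable states {A,Y}; 6 states remain.
Initial partition by acceptance: {C,G,I,U} | {K,X}.
Refine {C,G,I,U} on symbol q: members go to different blocks, giving {C,G,I} and {U}.
Refine {C,G,I} on symbol p: members go to different blocks, giving {C,G} and {I}.
Refine {K,X} on symbol p: members go to different blocks, giving {X} and {K}.
No further refinement is possible. Final partition (5 blocks): {C,G} | {X} | {U} | {I} | {K}.
State C belongs to the block {C,G}, which has 2 states.

2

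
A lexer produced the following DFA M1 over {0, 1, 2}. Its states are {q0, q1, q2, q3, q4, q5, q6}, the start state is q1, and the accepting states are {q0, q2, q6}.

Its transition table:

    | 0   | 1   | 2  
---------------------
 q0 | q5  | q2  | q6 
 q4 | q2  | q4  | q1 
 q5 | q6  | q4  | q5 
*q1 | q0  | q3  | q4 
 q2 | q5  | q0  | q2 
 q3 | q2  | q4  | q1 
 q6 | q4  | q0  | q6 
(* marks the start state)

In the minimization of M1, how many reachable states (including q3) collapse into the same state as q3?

P0 = {q0,q2,q6} | {q1,q3,q4,q5}.
Stable partition: {q0,q2,q6} | {q1,q3,q4,q5} — 2 equivalence classes.
State q3 belongs to the block {q1,q3,q4,q5}, which has 4 states.

4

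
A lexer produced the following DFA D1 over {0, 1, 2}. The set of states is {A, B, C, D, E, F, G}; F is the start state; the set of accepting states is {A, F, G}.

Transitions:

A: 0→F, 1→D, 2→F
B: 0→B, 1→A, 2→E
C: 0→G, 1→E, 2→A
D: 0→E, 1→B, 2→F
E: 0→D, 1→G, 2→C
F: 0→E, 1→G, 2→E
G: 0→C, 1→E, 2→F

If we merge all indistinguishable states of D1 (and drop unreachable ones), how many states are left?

All states are reachable from the start state.
Start with accepting vs non-accepting: {A,F,G} | {B,C,D,E}.
Split {A,F,G} by δ(·,0) → {F,G} and {A}.
On input 1, block {F,G} splits into {F} and {G}.
Refine {B,C,D,E} on symbol 0: members go to different blocks, giving {B,D,E} and {C}.
Split {B,D,E} by δ(·,1) → {B} and {D} and {E}.
Stable partition: {F} | {B} | {A} | {G} | {C} | {D} | {E} — 7 equivalence classes.

7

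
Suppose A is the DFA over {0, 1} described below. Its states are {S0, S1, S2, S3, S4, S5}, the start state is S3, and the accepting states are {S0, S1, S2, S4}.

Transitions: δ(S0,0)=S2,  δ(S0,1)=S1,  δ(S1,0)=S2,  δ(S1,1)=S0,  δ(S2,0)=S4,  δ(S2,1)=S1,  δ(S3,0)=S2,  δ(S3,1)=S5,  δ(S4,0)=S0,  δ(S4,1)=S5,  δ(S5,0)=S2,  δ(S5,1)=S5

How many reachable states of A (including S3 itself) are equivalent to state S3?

2

All states are reachable from the start state.
Start with accepting vs non-accepting: {S0,S1,S2,S4} | {S3,S5}.
Split {S0,S1,S2,S4} by δ(·,1) → {S0,S1,S2} and {S4}.
Split {S0,S1,S2} by δ(·,0) → {S0,S1} and {S2}.
Stable partition: {S0,S1} | {S3,S5} | {S4} | {S2} — 4 equivalence classes.
The equivalence class containing S3 is {S3,S5}, of size 2.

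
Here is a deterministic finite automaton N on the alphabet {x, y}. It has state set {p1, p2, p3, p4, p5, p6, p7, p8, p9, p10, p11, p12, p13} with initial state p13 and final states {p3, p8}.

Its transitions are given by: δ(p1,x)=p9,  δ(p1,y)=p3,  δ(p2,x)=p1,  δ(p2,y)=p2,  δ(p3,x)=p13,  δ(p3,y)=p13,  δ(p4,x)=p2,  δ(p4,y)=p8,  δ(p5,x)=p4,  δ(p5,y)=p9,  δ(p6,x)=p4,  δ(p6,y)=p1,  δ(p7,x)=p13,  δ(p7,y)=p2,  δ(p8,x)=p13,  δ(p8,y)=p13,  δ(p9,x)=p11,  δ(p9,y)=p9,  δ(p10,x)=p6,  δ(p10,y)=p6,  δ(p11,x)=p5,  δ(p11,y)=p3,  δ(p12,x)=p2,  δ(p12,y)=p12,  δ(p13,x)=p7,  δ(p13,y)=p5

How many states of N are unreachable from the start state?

Starting at p13 and following transitions, the reachable set is {p1, p2, p3, p4, p5, p7, p8, p9, p11, p13}. That leaves p6, p10, p12 unreachable — 3 in total.

3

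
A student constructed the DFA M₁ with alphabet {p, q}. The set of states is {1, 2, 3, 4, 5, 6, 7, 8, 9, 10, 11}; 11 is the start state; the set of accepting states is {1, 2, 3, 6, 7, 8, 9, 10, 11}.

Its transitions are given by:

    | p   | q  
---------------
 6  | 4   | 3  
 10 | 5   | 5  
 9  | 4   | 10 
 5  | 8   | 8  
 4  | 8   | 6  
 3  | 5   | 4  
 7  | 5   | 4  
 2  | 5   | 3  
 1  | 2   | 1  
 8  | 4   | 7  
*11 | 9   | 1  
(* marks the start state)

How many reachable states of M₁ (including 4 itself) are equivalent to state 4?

2

All states are reachable from the start state.
P0 = {1,2,3,6,7,8,9,10,11} | {4,5}.
Refine {1,2,3,6,7,8,9,10,11} on symbol p: members go to different blocks, giving {2,3,6,7,8,9,10} and {1,11}.
Split {2,3,6,7,8,9,10} by δ(·,q) → {2,6,8,9} and {3,7,10}.
The partition is now stable with 4 blocks: {2,6,8,9} | {4,5} | {1,11} | {3,7,10}.
State 4 belongs to the block {4,5}, which has 2 states.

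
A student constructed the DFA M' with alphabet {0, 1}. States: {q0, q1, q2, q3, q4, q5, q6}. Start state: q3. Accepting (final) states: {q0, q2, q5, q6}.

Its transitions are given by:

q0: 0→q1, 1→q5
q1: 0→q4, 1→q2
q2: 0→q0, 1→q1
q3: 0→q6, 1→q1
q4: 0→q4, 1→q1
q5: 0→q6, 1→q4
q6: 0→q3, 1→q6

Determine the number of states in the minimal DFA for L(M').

Every state is reachable, so we keep all 7.
P0 = {q0,q2,q5,q6} | {q1,q3,q4}.
On input 0, block {q0,q2,q5,q6} splits into {q0,q6} and {q2,q5}.
Refine {q0,q6} on symbol 1: members go to different blocks, giving {q0} and {q6}.
Refine {q1,q3,q4} on symbol 0: members go to different blocks, giving {q1,q4} and {q3}.
Refine {q1,q4} on symbol 1: members go to different blocks, giving {q1} and {q4}.
On input 0, block {q2,q5} splits into {q2} and {q5}.
No further refinement is possible. Final partition (7 blocks): {q0} | {q1} | {q2} | {q6} | {q3} | {q4} | {q5}.

7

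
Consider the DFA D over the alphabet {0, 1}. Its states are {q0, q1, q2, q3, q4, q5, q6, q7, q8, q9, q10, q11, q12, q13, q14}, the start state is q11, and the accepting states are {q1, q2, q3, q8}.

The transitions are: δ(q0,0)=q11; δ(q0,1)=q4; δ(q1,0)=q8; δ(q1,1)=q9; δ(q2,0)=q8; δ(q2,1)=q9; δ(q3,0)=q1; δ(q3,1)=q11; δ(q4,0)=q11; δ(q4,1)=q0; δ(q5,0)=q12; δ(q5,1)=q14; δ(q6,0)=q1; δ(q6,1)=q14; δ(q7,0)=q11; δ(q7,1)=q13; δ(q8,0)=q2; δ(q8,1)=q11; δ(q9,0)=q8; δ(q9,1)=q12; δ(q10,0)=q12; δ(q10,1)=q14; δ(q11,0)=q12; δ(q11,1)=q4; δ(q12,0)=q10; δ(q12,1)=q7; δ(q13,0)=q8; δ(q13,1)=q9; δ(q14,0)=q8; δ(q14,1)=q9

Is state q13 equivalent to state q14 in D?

Yes

First remove the unreachable states {q1,q3,q5,q6}; 11 states remain.
Initial partition by acceptance: {q2,q8} | {q0,q4,q7,q9,q10,q11,q12,q13,q14}.
Refine {q0,q4,q7,q9,q10,q11,q12,q13,q14} on symbol 0: members go to different blocks, giving {q0,q4,q7,q10,q11,q12} and {q9,q13,q14}.
On input 1, block {q2,q8} splits into {q2} and {q8}.
Split {q0,q4,q7,q10,q11,q12} by δ(·,1) → {q0,q4,q11,q12} and {q7,q10}.
On input 0, block {q0,q4,q11,q12} splits into {q0,q4,q11} and {q12}.
Refine {q0,q4,q11} on symbol 0: members go to different blocks, giving {q0,q4} and {q11}.
Refine {q9,q13,q14} on symbol 1: members go to different blocks, giving {q13,q14} and {q9}.
On input 0, block {q7,q10} splits into {q7} and {q10}.
No further refinement is possible. Final partition (9 blocks): {q2} | {q0,q4} | {q13,q14} | {q8} | {q7} | {q12} | {q11} | {q9} | {q10}.
q13 and q14 lie in the same block of the stable partition, so they are equivalent — no string distinguishes them.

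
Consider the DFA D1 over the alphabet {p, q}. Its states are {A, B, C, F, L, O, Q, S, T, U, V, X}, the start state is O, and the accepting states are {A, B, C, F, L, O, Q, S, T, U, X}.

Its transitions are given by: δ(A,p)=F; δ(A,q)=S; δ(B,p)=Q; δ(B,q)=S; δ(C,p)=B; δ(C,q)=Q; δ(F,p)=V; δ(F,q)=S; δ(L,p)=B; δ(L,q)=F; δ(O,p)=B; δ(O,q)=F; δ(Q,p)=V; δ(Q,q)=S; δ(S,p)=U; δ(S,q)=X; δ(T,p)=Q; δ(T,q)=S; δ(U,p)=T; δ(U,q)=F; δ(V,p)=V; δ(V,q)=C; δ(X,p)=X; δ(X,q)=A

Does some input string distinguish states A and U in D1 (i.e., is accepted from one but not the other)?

Yes

States {L} cannot be reached from the start state, so discard them.
P0 = {A,B,C,F,O,Q,S,T,U,X} | {V}.
Refine {A,B,C,F,O,Q,S,T,U,X} on symbol p: members go to different blocks, giving {A,B,C,O,S,T,U,X} and {F,Q}.
Refine {A,B,C,O,S,T,U,X} on symbol p: members go to different blocks, giving {C,O,S,U,X} and {A,B,T}.
Split {C,O,S,U,X} by δ(·,p) → {C,O,U} and {S,X}.
Refine {S,X} on symbol p: members go to different blocks, giving {S} and {X}.
The partition is now stable with 6 blocks: {C,O,U} | {V} | {F,Q} | {A,B,T} | {S} | {X}.
A and U end up in different blocks, so they are distinguishable. For instance, the string 'pp' is accepted from only U.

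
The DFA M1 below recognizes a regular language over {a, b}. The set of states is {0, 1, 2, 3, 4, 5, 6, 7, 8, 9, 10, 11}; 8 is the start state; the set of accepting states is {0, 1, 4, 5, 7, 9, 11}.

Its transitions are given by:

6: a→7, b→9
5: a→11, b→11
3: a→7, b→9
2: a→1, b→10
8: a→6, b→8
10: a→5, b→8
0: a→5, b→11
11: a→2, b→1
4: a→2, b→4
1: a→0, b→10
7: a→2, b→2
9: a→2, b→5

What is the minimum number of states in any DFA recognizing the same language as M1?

10

First remove the unreachable states {3,4}; 10 states remain.
Start with accepting vs non-accepting: {0,1,5,7,9,11} | {2,6,8,10}.
On input a, block {0,1,5,7,9,11} splits into {0,1,5} and {7,9,11}.
Split {0,1,5} by δ(·,a) → {0,1} and {5}.
On input a, block {0,1} splits into {0} and {1}.
Split {2,6,8,10} by δ(·,a) → {2} and {6} and {8} and {10}.
Refine {7,9,11} on symbol b: members go to different blocks, giving {7} and {9} and {11}.
The partition is now stable with 10 blocks: {0} | {2} | {7} | {5} | {1} | {6} | {8} | {10} | {9} | {11}.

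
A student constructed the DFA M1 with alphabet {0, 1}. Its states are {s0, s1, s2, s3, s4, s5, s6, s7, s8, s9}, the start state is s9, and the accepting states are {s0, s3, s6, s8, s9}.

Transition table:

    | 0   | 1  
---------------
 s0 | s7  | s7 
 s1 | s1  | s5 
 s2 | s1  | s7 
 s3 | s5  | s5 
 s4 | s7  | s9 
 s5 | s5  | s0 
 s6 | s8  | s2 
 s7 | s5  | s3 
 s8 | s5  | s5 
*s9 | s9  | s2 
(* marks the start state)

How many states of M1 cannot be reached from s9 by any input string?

3

No path from s9 leads to s4, s6, s8; the other 7 states are all reachable.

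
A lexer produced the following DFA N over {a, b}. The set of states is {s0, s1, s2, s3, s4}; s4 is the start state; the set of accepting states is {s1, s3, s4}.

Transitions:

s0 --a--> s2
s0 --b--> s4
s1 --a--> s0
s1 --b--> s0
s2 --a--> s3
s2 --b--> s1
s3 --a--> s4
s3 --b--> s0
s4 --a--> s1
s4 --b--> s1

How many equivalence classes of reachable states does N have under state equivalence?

5

All states are reachable from the start state.
P0 = {s1,s3,s4} | {s0,s2}.
On input a, block {s1,s3,s4} splits into {s3,s4} and {s1}.
On input a, block {s3,s4} splits into {s3} and {s4}.
On input a, block {s0,s2} splits into {s0} and {s2}.
The partition is now stable with 5 blocks: {s3} | {s0} | {s1} | {s4} | {s2}.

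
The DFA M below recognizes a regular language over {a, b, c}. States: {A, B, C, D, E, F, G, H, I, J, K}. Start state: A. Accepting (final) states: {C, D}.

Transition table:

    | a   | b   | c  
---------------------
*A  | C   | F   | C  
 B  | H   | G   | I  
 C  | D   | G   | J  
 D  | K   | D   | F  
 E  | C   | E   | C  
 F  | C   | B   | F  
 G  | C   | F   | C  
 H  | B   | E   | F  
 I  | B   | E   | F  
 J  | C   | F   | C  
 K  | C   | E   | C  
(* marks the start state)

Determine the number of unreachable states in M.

A breadth-first search from the start state visits every state.

0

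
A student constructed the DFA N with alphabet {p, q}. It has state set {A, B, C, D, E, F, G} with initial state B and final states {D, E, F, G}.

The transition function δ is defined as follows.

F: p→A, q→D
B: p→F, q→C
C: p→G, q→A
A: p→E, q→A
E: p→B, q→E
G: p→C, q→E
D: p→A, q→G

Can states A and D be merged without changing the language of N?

No

All states are reachable from the start state.
Initial partition by acceptance: {D,E,F,G} | {A,B,C}.
No further refinement is possible. Final partition (2 blocks): {D,E,F,G} | {A,B,C}.
A and D end up in different blocks, so they are distinguishable. For instance, the string 'ε' is accepted from only D.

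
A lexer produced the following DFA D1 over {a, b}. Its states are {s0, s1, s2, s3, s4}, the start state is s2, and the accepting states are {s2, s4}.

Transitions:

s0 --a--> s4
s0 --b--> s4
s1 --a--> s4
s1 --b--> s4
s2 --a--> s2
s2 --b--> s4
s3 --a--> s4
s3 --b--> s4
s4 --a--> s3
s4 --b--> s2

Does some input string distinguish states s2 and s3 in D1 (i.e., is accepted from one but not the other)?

States {s0,s1} cannot be reached from the start state, so discard them.
Start with accepting vs non-accepting: {s2,s4} | {s3}.
Refine {s2,s4} on symbol a: members go to different blocks, giving {s2} and {s4}.
The partition is now stable with 3 blocks: {s2} | {s3} | {s4}.
s2 and s3 end up in different blocks, so they are distinguishable. For instance, the string 'ε' is accepted from only s2.

Yes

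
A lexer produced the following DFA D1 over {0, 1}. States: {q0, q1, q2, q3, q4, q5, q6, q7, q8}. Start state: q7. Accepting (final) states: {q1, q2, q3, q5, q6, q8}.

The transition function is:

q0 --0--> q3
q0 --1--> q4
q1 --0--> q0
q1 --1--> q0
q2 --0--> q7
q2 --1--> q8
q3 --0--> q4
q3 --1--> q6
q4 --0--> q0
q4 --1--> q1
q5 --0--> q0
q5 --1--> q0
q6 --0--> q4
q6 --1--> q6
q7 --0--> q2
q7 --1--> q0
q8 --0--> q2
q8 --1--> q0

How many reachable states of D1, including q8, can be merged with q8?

First remove the unreachable states {q5}; 8 states remain.
P0 = {q1,q2,q3,q6,q8} | {q0,q4,q7}.
Refine {q1,q2,q3,q6,q8} on symbol 0: members go to different blocks, giving {q1,q2,q3,q6} and {q8}.
Split {q1,q2,q3,q6} by δ(·,1) → {q3,q6} and {q1} and {q2}.
On input 0, block {q0,q4,q7} splits into {q0} and {q4} and {q7}.
Stable partition: {q3,q6} | {q0} | {q8} | {q1} | {q2} | {q4} | {q7} — 7 equivalence classes.
The equivalence class containing q8 is {q8}, of size 1.

1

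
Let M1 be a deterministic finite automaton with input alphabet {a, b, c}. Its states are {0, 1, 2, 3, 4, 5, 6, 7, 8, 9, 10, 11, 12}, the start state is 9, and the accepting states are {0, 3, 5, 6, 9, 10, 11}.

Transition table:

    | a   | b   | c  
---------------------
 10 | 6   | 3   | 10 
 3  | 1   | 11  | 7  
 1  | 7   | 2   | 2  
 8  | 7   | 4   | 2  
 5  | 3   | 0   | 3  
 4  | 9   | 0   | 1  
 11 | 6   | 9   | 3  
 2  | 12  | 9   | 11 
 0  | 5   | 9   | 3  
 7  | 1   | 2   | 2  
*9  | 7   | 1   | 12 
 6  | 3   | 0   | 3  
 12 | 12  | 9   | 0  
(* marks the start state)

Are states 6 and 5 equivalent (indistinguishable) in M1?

First remove the unreachable states {4,8,10}; 10 states remain.
Initial partition by acceptance: {0,3,5,6,9,11} | {1,2,7,12}.
On input a, block {0,3,5,6,9,11} splits into {0,5,6,11} and {3,9}.
Split {0,5,6,11} by δ(·,a) → {0,11} and {5,6}.
Split {1,2,7,12} by δ(·,b) → {1,7} and {2,12}.
Split {3,9} by δ(·,b) → {3} and {9}.
No further refinement is possible. Final partition (6 blocks): {0,11} | {1,7} | {3} | {5,6} | {2,12} | {9}.
6 and 5 lie in the same block of the stable partition, so they are equivalent — no string distinguishes them.

Yes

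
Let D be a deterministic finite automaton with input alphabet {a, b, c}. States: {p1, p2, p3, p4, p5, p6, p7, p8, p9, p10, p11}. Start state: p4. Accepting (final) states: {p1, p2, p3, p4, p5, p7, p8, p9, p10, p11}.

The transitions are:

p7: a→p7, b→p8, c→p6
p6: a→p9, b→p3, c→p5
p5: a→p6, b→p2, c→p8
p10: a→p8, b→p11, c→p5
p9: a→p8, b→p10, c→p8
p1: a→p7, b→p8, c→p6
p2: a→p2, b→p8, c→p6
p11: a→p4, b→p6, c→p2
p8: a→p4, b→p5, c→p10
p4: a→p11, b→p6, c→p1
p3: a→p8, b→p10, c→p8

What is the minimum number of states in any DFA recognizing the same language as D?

Initial partition by acceptance: {p1,p2,p3,p4,p5,p7,p8,p9,p10,p11} | {p6}.
Refine {p1,p2,p3,p4,p5,p7,p8,p9,p10,p11} on symbol a: members go to different blocks, giving {p1,p2,p3,p4,p7,p8,p9,p10,p11} and {p5}.
Split {p1,p2,p3,p4,p7,p8,p9,p10,p11} by δ(·,b) → {p1,p2,p3,p7,p9,p10} and {p4,p11} and {p8}.
Refine {p1,p2,p3,p7,p9,p10} on symbol a: members go to different blocks, giving {p1,p2,p7} and {p3,p9,p10}.
Refine {p3,p9,p10} on symbol b: members go to different blocks, giving {p3,p9} and {p10}.
Stable partition: {p1,p2,p7} | {p6} | {p5} | {p4,p11} | {p8} | {p3,p9} | {p10} — 7 equivalence classes.

7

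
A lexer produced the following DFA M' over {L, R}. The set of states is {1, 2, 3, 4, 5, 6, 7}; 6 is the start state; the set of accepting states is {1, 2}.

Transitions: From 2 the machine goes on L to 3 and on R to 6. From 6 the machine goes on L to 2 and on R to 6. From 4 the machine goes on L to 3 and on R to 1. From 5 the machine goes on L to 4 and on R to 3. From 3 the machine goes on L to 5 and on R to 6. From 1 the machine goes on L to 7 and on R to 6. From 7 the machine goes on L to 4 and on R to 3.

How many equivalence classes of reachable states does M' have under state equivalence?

Initial partition by acceptance: {1,2} | {3,4,5,6,7}.
On input L, block {3,4,5,6,7} splits into {3,4,5,7} and {6}.
Split {3,4,5,7} by δ(·,R) → {5,7} and {3} and {4}.
On input L, block {1,2} splits into {1} and {2}.
No further refinement is possible. Final partition (6 blocks): {1} | {5,7} | {6} | {3} | {4} | {2}.

6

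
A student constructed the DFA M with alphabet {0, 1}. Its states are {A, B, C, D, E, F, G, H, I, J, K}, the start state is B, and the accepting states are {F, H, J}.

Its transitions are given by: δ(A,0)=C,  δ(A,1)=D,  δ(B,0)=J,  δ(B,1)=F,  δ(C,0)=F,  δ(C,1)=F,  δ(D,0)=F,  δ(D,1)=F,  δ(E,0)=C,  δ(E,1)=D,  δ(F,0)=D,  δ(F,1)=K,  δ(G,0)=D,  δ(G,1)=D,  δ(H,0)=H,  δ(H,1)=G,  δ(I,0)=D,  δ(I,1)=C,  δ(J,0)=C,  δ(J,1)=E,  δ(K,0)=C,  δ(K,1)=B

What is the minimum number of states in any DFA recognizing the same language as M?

Reachable states from the start: {B,C,D,E,F,J,K}. Unreachable: {A,G,H,I} — drop them.
Initial partition by acceptance: {F,J} | {B,C,D,E,K}.
Split {B,C,D,E,K} by δ(·,0) → {B,C,D} and {E,K}.
No further refinement is possible. Final partition (3 blocks): {F,J} | {B,C,D} | {E,K}.

3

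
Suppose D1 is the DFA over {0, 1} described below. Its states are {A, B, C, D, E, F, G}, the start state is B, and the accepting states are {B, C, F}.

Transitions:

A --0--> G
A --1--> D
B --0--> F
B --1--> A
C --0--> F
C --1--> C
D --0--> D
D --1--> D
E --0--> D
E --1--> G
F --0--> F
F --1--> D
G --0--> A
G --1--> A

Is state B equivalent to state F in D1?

Yes

States {C,E} cannot be reached from the start state, so discard them.
Initial partition by acceptance: {B,F} | {A,D,G}.
No further refinement is possible. Final partition (2 blocks): {B,F} | {A,D,G}.
B and F lie in the same block of the stable partition, so they are equivalent — no string distinguishes them.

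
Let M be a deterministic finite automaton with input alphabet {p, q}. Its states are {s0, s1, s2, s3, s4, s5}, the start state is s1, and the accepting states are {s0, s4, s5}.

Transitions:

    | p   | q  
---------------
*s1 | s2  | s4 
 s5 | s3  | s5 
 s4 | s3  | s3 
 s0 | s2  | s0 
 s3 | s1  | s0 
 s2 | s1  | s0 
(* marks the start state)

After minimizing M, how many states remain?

Reachable states from the start: {s0,s1,s2,s3,s4}. Unreachable: {s5} — drop them.
P0 = {s0,s4} | {s1,s2,s3}.
Refine {s0,s4} on symbol q: members go to different blocks, giving {s0} and {s4}.
Refine {s1,s2,s3} on symbol q: members go to different blocks, giving {s2,s3} and {s1}.
Stable partition: {s0} | {s2,s3} | {s4} | {s1} — 4 equivalence classes.

4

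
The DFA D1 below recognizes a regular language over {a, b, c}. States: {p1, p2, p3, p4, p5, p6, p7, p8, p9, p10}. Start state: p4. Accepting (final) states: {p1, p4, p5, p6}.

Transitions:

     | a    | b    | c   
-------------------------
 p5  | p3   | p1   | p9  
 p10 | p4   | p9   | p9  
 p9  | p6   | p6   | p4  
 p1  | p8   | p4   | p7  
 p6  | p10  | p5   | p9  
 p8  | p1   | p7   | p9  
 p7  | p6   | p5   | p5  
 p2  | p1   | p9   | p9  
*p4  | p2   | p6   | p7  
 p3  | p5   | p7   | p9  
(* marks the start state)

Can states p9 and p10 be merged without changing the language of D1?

No

All states are reachable from the start state.
Initial partition by acceptance: {p1,p4,p5,p6} | {p2,p3,p7,p8,p9,p10}.
Split {p2,p3,p7,p8,p9,p10} by δ(·,b) → {p2,p3,p8,p10} and {p7,p9}.
No further refinement is possible. Final partition (3 blocks): {p1,p4,p5,p6} | {p2,p3,p8,p10} | {p7,p9}.
p9 and p10 end up in different blocks, so they are distinguishable. For instance, the string 'b' is accepted from only p9.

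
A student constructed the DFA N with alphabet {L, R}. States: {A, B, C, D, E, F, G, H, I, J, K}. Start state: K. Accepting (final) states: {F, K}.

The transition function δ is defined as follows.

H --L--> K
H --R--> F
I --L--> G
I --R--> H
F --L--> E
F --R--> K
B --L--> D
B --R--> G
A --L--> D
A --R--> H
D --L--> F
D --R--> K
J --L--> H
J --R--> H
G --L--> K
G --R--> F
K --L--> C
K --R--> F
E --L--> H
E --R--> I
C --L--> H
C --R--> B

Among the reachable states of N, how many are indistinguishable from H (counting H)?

Reachable states from the start: {B,C,D,E,F,G,H,I,K}. Unreachable: {A,J} — drop them.
Start with accepting vs non-accepting: {F,K} | {B,C,D,E,G,H,I}.
Split {B,C,D,E,G,H,I} by δ(·,L) → {B,C,E,I} and {D,G,H}.
Refine {B,C,E,I} on symbol R: members go to different blocks, giving {B,I} and {C,E}.
The partition is now stable with 4 blocks: {F,K} | {B,I} | {D,G,H} | {C,E}.
State H belongs to the block {D,G,H}, which has 3 states.

3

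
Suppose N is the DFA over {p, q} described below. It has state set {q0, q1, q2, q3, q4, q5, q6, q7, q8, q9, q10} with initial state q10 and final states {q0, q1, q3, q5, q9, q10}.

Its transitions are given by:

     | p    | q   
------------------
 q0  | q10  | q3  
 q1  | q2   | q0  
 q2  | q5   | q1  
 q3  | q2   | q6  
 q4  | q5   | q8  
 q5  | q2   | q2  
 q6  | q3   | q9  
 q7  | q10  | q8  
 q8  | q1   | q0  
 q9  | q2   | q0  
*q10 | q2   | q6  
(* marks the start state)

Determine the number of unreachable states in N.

3

Starting at q10 and following transitions, the reachable set is {q0, q1, q2, q3, q5, q6, q9, q10}. That leaves q4, q7, q8 unreachable — 3 in total.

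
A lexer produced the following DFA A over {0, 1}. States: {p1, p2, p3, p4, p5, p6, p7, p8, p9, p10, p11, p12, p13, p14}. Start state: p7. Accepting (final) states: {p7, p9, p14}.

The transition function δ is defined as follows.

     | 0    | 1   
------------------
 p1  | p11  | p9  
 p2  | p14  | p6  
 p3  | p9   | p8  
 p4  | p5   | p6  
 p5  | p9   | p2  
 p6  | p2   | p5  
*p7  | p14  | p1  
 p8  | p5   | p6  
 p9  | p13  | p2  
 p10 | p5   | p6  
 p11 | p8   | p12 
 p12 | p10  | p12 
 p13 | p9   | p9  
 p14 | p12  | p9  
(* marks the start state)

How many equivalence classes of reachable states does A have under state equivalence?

10

States {p3,p4} cannot be reached from the start state, so discard them.
P0 = {p7,p9,p14} | {p1,p2,p5,p6,p8,p10,p11,p12,p13}.
On input 0, block {p7,p9,p14} splits into {p9,p14} and {p7}.
On input 1, block {p9,p14} splits into {p9} and {p14}.
Refine {p1,p2,p5,p6,p8,p10,p11,p12,p13} on symbol 0: members go to different blocks, giving {p1,p6,p8,p10,p11,p12} and {p5,p13} and {p2}.
On input 0, block {p1,p6,p8,p10,p11,p12} splits into {p1,p11,p12} and {p8,p10} and {p6}.
Refine {p1,p11,p12} on symbol 0: members go to different blocks, giving {p11,p12} and {p1}.
Split {p5,p13} by δ(·,1) → {p5} and {p13}.
Stable partition: {p9} | {p11,p12} | {p7} | {p14} | {p5} | {p2} | {p8,p10} | {p6} | {p1} | {p13} — 10 equivalence classes.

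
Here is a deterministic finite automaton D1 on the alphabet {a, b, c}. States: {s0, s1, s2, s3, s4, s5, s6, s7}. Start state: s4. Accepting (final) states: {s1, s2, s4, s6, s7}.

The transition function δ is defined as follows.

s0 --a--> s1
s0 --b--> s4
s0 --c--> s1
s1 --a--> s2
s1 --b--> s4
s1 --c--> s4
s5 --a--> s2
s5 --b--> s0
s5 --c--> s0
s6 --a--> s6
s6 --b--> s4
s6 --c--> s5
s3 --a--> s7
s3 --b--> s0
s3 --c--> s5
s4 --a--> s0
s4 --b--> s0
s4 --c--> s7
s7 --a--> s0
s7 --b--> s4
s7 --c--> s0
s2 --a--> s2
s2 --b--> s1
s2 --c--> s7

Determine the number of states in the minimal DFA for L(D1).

States {s3,s5,s6} cannot be reached from the start state, so discard them.
Initial partition by acceptance: {s1,s2,s4,s7} | {s0}.
Split {s1,s2,s4,s7} by δ(·,a) → {s1,s2} and {s4,s7}.
Refine {s1,s2} on symbol b: members go to different blocks, giving {s1} and {s2}.
Split {s4,s7} by δ(·,b) → {s4} and {s7}.
No further refinement is possible. Final partition (5 blocks): {s1} | {s0} | {s4} | {s2} | {s7}.

5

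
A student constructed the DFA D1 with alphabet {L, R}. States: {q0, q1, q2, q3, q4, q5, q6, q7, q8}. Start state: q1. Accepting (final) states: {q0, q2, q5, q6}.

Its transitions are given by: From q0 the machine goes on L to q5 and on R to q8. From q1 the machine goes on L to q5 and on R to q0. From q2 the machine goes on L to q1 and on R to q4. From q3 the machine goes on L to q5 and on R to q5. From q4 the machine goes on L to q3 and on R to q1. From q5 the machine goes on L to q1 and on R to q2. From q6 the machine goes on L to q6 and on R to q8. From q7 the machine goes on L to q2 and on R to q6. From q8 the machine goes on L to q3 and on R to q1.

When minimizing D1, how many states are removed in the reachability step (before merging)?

2

No path from q1 leads to q6, q7; the other 7 states are all reachable.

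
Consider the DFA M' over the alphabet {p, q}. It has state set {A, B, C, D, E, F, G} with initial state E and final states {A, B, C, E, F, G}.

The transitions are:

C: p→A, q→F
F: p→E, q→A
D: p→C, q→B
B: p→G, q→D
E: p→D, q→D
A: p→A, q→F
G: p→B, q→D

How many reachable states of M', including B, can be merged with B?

All states are reachable from the start state.
P0 = {A,B,C,E,F,G} | {D}.
Split {A,B,C,E,F,G} by δ(·,p) → {A,B,C,F,G} and {E}.
Refine {A,B,C,F,G} on symbol p: members go to different blocks, giving {A,B,C,G} and {F}.
Refine {A,B,C,G} on symbol q: members go to different blocks, giving {A,C} and {B,G}.
The partition is now stable with 5 blocks: {A,C} | {D} | {E} | {F} | {B,G}.
State B belongs to the block {B,G}, which has 2 states.

2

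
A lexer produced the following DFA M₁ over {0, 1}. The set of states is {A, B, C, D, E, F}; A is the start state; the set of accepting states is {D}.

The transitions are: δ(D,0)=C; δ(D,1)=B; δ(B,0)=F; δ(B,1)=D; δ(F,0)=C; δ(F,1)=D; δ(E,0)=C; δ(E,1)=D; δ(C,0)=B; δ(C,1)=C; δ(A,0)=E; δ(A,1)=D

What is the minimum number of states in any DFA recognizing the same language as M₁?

Start with accepting vs non-accepting: {D} | {A,B,C,E,F}.
Split {A,B,C,E,F} by δ(·,1) → {A,B,E,F} and {C}.
On input 0, block {A,B,E,F} splits into {A,B} and {E,F}.
No further refinement is possible. Final partition (4 blocks): {D} | {A,B} | {C} | {E,F}.

4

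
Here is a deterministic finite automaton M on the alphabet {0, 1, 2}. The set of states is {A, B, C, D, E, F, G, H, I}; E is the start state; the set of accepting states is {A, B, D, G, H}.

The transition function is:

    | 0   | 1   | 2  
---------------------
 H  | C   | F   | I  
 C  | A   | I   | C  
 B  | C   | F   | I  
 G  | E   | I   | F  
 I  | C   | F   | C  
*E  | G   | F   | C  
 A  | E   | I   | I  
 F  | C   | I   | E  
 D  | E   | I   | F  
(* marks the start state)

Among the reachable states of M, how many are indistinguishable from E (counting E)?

2

States {B,D,H} cannot be reached from the start state, so discard them.
P0 = {A,G} | {C,E,F,I}.
Refine {C,E,F,I} on symbol 0: members go to different blocks, giving {C,E} and {F,I}.
No further refinement is possible. Final partition (3 blocks): {A,G} | {C,E} | {F,I}.
State E belongs to the block {C,E}, which has 2 states.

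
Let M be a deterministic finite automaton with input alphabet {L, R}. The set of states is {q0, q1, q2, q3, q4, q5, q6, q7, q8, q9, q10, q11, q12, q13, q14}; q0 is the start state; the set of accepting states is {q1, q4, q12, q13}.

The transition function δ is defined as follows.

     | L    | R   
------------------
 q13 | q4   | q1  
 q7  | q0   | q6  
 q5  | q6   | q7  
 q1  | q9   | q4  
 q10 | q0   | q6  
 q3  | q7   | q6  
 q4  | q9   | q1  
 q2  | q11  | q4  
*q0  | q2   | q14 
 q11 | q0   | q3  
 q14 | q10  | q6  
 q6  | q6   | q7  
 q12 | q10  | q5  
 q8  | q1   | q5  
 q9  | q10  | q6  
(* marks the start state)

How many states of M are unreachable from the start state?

No path from q0 leads to q5, q8, q12, q13; the other 11 states are all reachable.

4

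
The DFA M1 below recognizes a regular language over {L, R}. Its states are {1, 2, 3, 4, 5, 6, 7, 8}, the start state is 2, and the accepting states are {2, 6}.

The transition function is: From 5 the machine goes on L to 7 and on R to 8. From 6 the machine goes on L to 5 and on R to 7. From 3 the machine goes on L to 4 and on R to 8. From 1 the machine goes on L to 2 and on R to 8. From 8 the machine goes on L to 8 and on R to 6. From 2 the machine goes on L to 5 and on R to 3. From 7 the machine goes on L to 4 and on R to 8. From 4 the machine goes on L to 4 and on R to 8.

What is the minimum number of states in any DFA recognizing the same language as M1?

First remove the unreachable states {1}; 7 states remain.
P0 = {2,6} | {3,4,5,7,8}.
Split {3,4,5,7,8} by δ(·,R) → {3,4,5,7} and {8}.
No further refinement is possible. Final partition (3 blocks): {2,6} | {3,4,5,7} | {8}.

3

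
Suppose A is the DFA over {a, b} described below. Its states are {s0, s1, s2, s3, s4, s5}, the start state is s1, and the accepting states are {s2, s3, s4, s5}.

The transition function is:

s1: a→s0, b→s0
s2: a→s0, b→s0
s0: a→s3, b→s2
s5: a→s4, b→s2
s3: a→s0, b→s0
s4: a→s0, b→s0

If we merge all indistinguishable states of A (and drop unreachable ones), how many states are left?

3

States {s4,s5} cannot be reached from the start state, so discard them.
Start with accepting vs non-accepting: {s2,s3} | {s0,s1}.
Refine {s0,s1} on symbol a: members go to different blocks, giving {s0} and {s1}.
No further refinement is possible. Final partition (3 blocks): {s2,s3} | {s0} | {s1}.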